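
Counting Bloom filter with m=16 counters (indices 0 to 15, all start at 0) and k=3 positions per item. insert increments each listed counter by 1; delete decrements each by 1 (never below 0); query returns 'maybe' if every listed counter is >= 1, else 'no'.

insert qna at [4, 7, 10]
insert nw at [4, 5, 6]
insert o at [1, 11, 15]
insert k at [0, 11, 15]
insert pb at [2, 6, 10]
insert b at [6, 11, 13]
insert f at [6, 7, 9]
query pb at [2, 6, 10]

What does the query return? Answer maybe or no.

Answer: maybe

Derivation:
Step 1: insert qna at [4, 7, 10] -> counters=[0,0,0,0,1,0,0,1,0,0,1,0,0,0,0,0]
Step 2: insert nw at [4, 5, 6] -> counters=[0,0,0,0,2,1,1,1,0,0,1,0,0,0,0,0]
Step 3: insert o at [1, 11, 15] -> counters=[0,1,0,0,2,1,1,1,0,0,1,1,0,0,0,1]
Step 4: insert k at [0, 11, 15] -> counters=[1,1,0,0,2,1,1,1,0,0,1,2,0,0,0,2]
Step 5: insert pb at [2, 6, 10] -> counters=[1,1,1,0,2,1,2,1,0,0,2,2,0,0,0,2]
Step 6: insert b at [6, 11, 13] -> counters=[1,1,1,0,2,1,3,1,0,0,2,3,0,1,0,2]
Step 7: insert f at [6, 7, 9] -> counters=[1,1,1,0,2,1,4,2,0,1,2,3,0,1,0,2]
Query pb: check counters[2]=1 counters[6]=4 counters[10]=2 -> maybe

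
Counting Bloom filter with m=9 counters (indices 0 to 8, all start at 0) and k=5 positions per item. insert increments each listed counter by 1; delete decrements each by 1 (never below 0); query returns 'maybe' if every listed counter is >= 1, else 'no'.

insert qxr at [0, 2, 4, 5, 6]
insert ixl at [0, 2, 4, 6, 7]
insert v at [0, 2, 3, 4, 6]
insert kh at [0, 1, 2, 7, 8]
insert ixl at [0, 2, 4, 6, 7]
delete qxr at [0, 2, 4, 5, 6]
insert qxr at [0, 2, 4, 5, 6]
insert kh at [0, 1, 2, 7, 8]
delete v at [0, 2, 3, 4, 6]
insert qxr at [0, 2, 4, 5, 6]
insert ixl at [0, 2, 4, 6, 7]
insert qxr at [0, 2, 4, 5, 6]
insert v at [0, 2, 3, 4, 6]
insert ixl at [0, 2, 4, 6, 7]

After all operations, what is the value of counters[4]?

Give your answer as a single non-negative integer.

Answer: 8

Derivation:
Step 1: insert qxr at [0, 2, 4, 5, 6] -> counters=[1,0,1,0,1,1,1,0,0]
Step 2: insert ixl at [0, 2, 4, 6, 7] -> counters=[2,0,2,0,2,1,2,1,0]
Step 3: insert v at [0, 2, 3, 4, 6] -> counters=[3,0,3,1,3,1,3,1,0]
Step 4: insert kh at [0, 1, 2, 7, 8] -> counters=[4,1,4,1,3,1,3,2,1]
Step 5: insert ixl at [0, 2, 4, 6, 7] -> counters=[5,1,5,1,4,1,4,3,1]
Step 6: delete qxr at [0, 2, 4, 5, 6] -> counters=[4,1,4,1,3,0,3,3,1]
Step 7: insert qxr at [0, 2, 4, 5, 6] -> counters=[5,1,5,1,4,1,4,3,1]
Step 8: insert kh at [0, 1, 2, 7, 8] -> counters=[6,2,6,1,4,1,4,4,2]
Step 9: delete v at [0, 2, 3, 4, 6] -> counters=[5,2,5,0,3,1,3,4,2]
Step 10: insert qxr at [0, 2, 4, 5, 6] -> counters=[6,2,6,0,4,2,4,4,2]
Step 11: insert ixl at [0, 2, 4, 6, 7] -> counters=[7,2,7,0,5,2,5,5,2]
Step 12: insert qxr at [0, 2, 4, 5, 6] -> counters=[8,2,8,0,6,3,6,5,2]
Step 13: insert v at [0, 2, 3, 4, 6] -> counters=[9,2,9,1,7,3,7,5,2]
Step 14: insert ixl at [0, 2, 4, 6, 7] -> counters=[10,2,10,1,8,3,8,6,2]
Final counters=[10,2,10,1,8,3,8,6,2] -> counters[4]=8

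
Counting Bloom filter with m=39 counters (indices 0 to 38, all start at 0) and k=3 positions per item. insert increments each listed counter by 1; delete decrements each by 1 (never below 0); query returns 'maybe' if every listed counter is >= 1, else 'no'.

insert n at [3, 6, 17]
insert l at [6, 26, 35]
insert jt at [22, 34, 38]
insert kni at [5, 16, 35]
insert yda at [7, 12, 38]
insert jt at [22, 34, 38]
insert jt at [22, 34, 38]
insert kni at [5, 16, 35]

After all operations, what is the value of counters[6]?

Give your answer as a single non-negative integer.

Step 1: insert n at [3, 6, 17] -> counters=[0,0,0,1,0,0,1,0,0,0,0,0,0,0,0,0,0,1,0,0,0,0,0,0,0,0,0,0,0,0,0,0,0,0,0,0,0,0,0]
Step 2: insert l at [6, 26, 35] -> counters=[0,0,0,1,0,0,2,0,0,0,0,0,0,0,0,0,0,1,0,0,0,0,0,0,0,0,1,0,0,0,0,0,0,0,0,1,0,0,0]
Step 3: insert jt at [22, 34, 38] -> counters=[0,0,0,1,0,0,2,0,0,0,0,0,0,0,0,0,0,1,0,0,0,0,1,0,0,0,1,0,0,0,0,0,0,0,1,1,0,0,1]
Step 4: insert kni at [5, 16, 35] -> counters=[0,0,0,1,0,1,2,0,0,0,0,0,0,0,0,0,1,1,0,0,0,0,1,0,0,0,1,0,0,0,0,0,0,0,1,2,0,0,1]
Step 5: insert yda at [7, 12, 38] -> counters=[0,0,0,1,0,1,2,1,0,0,0,0,1,0,0,0,1,1,0,0,0,0,1,0,0,0,1,0,0,0,0,0,0,0,1,2,0,0,2]
Step 6: insert jt at [22, 34, 38] -> counters=[0,0,0,1,0,1,2,1,0,0,0,0,1,0,0,0,1,1,0,0,0,0,2,0,0,0,1,0,0,0,0,0,0,0,2,2,0,0,3]
Step 7: insert jt at [22, 34, 38] -> counters=[0,0,0,1,0,1,2,1,0,0,0,0,1,0,0,0,1,1,0,0,0,0,3,0,0,0,1,0,0,0,0,0,0,0,3,2,0,0,4]
Step 8: insert kni at [5, 16, 35] -> counters=[0,0,0,1,0,2,2,1,0,0,0,0,1,0,0,0,2,1,0,0,0,0,3,0,0,0,1,0,0,0,0,0,0,0,3,3,0,0,4]
Final counters=[0,0,0,1,0,2,2,1,0,0,0,0,1,0,0,0,2,1,0,0,0,0,3,0,0,0,1,0,0,0,0,0,0,0,3,3,0,0,4] -> counters[6]=2

Answer: 2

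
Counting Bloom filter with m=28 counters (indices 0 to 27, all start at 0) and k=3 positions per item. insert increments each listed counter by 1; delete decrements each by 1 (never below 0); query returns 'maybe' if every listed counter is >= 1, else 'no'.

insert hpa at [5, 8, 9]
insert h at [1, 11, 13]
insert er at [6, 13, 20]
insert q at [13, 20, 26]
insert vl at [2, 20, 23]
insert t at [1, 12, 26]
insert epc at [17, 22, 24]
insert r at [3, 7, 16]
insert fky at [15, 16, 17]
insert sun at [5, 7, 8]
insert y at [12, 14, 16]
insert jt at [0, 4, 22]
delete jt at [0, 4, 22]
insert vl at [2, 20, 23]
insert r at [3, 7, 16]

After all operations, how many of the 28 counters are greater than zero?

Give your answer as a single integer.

Answer: 20

Derivation:
Step 1: insert hpa at [5, 8, 9] -> counters=[0,0,0,0,0,1,0,0,1,1,0,0,0,0,0,0,0,0,0,0,0,0,0,0,0,0,0,0]
Step 2: insert h at [1, 11, 13] -> counters=[0,1,0,0,0,1,0,0,1,1,0,1,0,1,0,0,0,0,0,0,0,0,0,0,0,0,0,0]
Step 3: insert er at [6, 13, 20] -> counters=[0,1,0,0,0,1,1,0,1,1,0,1,0,2,0,0,0,0,0,0,1,0,0,0,0,0,0,0]
Step 4: insert q at [13, 20, 26] -> counters=[0,1,0,0,0,1,1,0,1,1,0,1,0,3,0,0,0,0,0,0,2,0,0,0,0,0,1,0]
Step 5: insert vl at [2, 20, 23] -> counters=[0,1,1,0,0,1,1,0,1,1,0,1,0,3,0,0,0,0,0,0,3,0,0,1,0,0,1,0]
Step 6: insert t at [1, 12, 26] -> counters=[0,2,1,0,0,1,1,0,1,1,0,1,1,3,0,0,0,0,0,0,3,0,0,1,0,0,2,0]
Step 7: insert epc at [17, 22, 24] -> counters=[0,2,1,0,0,1,1,0,1,1,0,1,1,3,0,0,0,1,0,0,3,0,1,1,1,0,2,0]
Step 8: insert r at [3, 7, 16] -> counters=[0,2,1,1,0,1,1,1,1,1,0,1,1,3,0,0,1,1,0,0,3,0,1,1,1,0,2,0]
Step 9: insert fky at [15, 16, 17] -> counters=[0,2,1,1,0,1,1,1,1,1,0,1,1,3,0,1,2,2,0,0,3,0,1,1,1,0,2,0]
Step 10: insert sun at [5, 7, 8] -> counters=[0,2,1,1,0,2,1,2,2,1,0,1,1,3,0,1,2,2,0,0,3,0,1,1,1,0,2,0]
Step 11: insert y at [12, 14, 16] -> counters=[0,2,1,1,0,2,1,2,2,1,0,1,2,3,1,1,3,2,0,0,3,0,1,1,1,0,2,0]
Step 12: insert jt at [0, 4, 22] -> counters=[1,2,1,1,1,2,1,2,2,1,0,1,2,3,1,1,3,2,0,0,3,0,2,1,1,0,2,0]
Step 13: delete jt at [0, 4, 22] -> counters=[0,2,1,1,0,2,1,2,2,1,0,1,2,3,1,1,3,2,0,0,3,0,1,1,1,0,2,0]
Step 14: insert vl at [2, 20, 23] -> counters=[0,2,2,1,0,2,1,2,2,1,0,1,2,3,1,1,3,2,0,0,4,0,1,2,1,0,2,0]
Step 15: insert r at [3, 7, 16] -> counters=[0,2,2,2,0,2,1,3,2,1,0,1,2,3,1,1,4,2,0,0,4,0,1,2,1,0,2,0]
Final counters=[0,2,2,2,0,2,1,3,2,1,0,1,2,3,1,1,4,2,0,0,4,0,1,2,1,0,2,0] -> 20 nonzero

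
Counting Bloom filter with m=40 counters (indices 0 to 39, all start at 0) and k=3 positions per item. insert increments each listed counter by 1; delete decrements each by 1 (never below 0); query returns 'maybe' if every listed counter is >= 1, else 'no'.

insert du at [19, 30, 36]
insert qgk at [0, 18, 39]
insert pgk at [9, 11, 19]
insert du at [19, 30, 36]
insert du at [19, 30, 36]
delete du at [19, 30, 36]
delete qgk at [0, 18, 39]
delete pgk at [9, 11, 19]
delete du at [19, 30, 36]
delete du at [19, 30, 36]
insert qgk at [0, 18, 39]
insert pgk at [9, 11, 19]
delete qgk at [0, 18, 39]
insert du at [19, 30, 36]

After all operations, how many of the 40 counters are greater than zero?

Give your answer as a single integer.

Answer: 5

Derivation:
Step 1: insert du at [19, 30, 36] -> counters=[0,0,0,0,0,0,0,0,0,0,0,0,0,0,0,0,0,0,0,1,0,0,0,0,0,0,0,0,0,0,1,0,0,0,0,0,1,0,0,0]
Step 2: insert qgk at [0, 18, 39] -> counters=[1,0,0,0,0,0,0,0,0,0,0,0,0,0,0,0,0,0,1,1,0,0,0,0,0,0,0,0,0,0,1,0,0,0,0,0,1,0,0,1]
Step 3: insert pgk at [9, 11, 19] -> counters=[1,0,0,0,0,0,0,0,0,1,0,1,0,0,0,0,0,0,1,2,0,0,0,0,0,0,0,0,0,0,1,0,0,0,0,0,1,0,0,1]
Step 4: insert du at [19, 30, 36] -> counters=[1,0,0,0,0,0,0,0,0,1,0,1,0,0,0,0,0,0,1,3,0,0,0,0,0,0,0,0,0,0,2,0,0,0,0,0,2,0,0,1]
Step 5: insert du at [19, 30, 36] -> counters=[1,0,0,0,0,0,0,0,0,1,0,1,0,0,0,0,0,0,1,4,0,0,0,0,0,0,0,0,0,0,3,0,0,0,0,0,3,0,0,1]
Step 6: delete du at [19, 30, 36] -> counters=[1,0,0,0,0,0,0,0,0,1,0,1,0,0,0,0,0,0,1,3,0,0,0,0,0,0,0,0,0,0,2,0,0,0,0,0,2,0,0,1]
Step 7: delete qgk at [0, 18, 39] -> counters=[0,0,0,0,0,0,0,0,0,1,0,1,0,0,0,0,0,0,0,3,0,0,0,0,0,0,0,0,0,0,2,0,0,0,0,0,2,0,0,0]
Step 8: delete pgk at [9, 11, 19] -> counters=[0,0,0,0,0,0,0,0,0,0,0,0,0,0,0,0,0,0,0,2,0,0,0,0,0,0,0,0,0,0,2,0,0,0,0,0,2,0,0,0]
Step 9: delete du at [19, 30, 36] -> counters=[0,0,0,0,0,0,0,0,0,0,0,0,0,0,0,0,0,0,0,1,0,0,0,0,0,0,0,0,0,0,1,0,0,0,0,0,1,0,0,0]
Step 10: delete du at [19, 30, 36] -> counters=[0,0,0,0,0,0,0,0,0,0,0,0,0,0,0,0,0,0,0,0,0,0,0,0,0,0,0,0,0,0,0,0,0,0,0,0,0,0,0,0]
Step 11: insert qgk at [0, 18, 39] -> counters=[1,0,0,0,0,0,0,0,0,0,0,0,0,0,0,0,0,0,1,0,0,0,0,0,0,0,0,0,0,0,0,0,0,0,0,0,0,0,0,1]
Step 12: insert pgk at [9, 11, 19] -> counters=[1,0,0,0,0,0,0,0,0,1,0,1,0,0,0,0,0,0,1,1,0,0,0,0,0,0,0,0,0,0,0,0,0,0,0,0,0,0,0,1]
Step 13: delete qgk at [0, 18, 39] -> counters=[0,0,0,0,0,0,0,0,0,1,0,1,0,0,0,0,0,0,0,1,0,0,0,0,0,0,0,0,0,0,0,0,0,0,0,0,0,0,0,0]
Step 14: insert du at [19, 30, 36] -> counters=[0,0,0,0,0,0,0,0,0,1,0,1,0,0,0,0,0,0,0,2,0,0,0,0,0,0,0,0,0,0,1,0,0,0,0,0,1,0,0,0]
Final counters=[0,0,0,0,0,0,0,0,0,1,0,1,0,0,0,0,0,0,0,2,0,0,0,0,0,0,0,0,0,0,1,0,0,0,0,0,1,0,0,0] -> 5 nonzero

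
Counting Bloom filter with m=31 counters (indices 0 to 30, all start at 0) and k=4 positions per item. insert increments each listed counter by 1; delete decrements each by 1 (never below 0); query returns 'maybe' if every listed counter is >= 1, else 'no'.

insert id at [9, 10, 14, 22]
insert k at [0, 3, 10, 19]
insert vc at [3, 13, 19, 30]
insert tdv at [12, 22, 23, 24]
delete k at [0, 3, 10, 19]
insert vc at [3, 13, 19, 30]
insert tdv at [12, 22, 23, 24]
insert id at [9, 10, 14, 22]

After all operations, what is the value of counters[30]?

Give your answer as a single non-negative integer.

Answer: 2

Derivation:
Step 1: insert id at [9, 10, 14, 22] -> counters=[0,0,0,0,0,0,0,0,0,1,1,0,0,0,1,0,0,0,0,0,0,0,1,0,0,0,0,0,0,0,0]
Step 2: insert k at [0, 3, 10, 19] -> counters=[1,0,0,1,0,0,0,0,0,1,2,0,0,0,1,0,0,0,0,1,0,0,1,0,0,0,0,0,0,0,0]
Step 3: insert vc at [3, 13, 19, 30] -> counters=[1,0,0,2,0,0,0,0,0,1,2,0,0,1,1,0,0,0,0,2,0,0,1,0,0,0,0,0,0,0,1]
Step 4: insert tdv at [12, 22, 23, 24] -> counters=[1,0,0,2,0,0,0,0,0,1,2,0,1,1,1,0,0,0,0,2,0,0,2,1,1,0,0,0,0,0,1]
Step 5: delete k at [0, 3, 10, 19] -> counters=[0,0,0,1,0,0,0,0,0,1,1,0,1,1,1,0,0,0,0,1,0,0,2,1,1,0,0,0,0,0,1]
Step 6: insert vc at [3, 13, 19, 30] -> counters=[0,0,0,2,0,0,0,0,0,1,1,0,1,2,1,0,0,0,0,2,0,0,2,1,1,0,0,0,0,0,2]
Step 7: insert tdv at [12, 22, 23, 24] -> counters=[0,0,0,2,0,0,0,0,0,1,1,0,2,2,1,0,0,0,0,2,0,0,3,2,2,0,0,0,0,0,2]
Step 8: insert id at [9, 10, 14, 22] -> counters=[0,0,0,2,0,0,0,0,0,2,2,0,2,2,2,0,0,0,0,2,0,0,4,2,2,0,0,0,0,0,2]
Final counters=[0,0,0,2,0,0,0,0,0,2,2,0,2,2,2,0,0,0,0,2,0,0,4,2,2,0,0,0,0,0,2] -> counters[30]=2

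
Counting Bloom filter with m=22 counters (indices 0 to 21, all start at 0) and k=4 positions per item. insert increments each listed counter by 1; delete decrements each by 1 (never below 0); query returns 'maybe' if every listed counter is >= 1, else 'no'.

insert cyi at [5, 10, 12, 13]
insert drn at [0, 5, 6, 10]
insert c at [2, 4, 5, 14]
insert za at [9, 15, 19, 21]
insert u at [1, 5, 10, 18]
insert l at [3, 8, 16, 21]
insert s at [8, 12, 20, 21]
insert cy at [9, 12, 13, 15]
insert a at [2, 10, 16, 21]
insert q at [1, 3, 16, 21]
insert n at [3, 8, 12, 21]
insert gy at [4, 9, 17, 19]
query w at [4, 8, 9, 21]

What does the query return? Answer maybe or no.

Step 1: insert cyi at [5, 10, 12, 13] -> counters=[0,0,0,0,0,1,0,0,0,0,1,0,1,1,0,0,0,0,0,0,0,0]
Step 2: insert drn at [0, 5, 6, 10] -> counters=[1,0,0,0,0,2,1,0,0,0,2,0,1,1,0,0,0,0,0,0,0,0]
Step 3: insert c at [2, 4, 5, 14] -> counters=[1,0,1,0,1,3,1,0,0,0,2,0,1,1,1,0,0,0,0,0,0,0]
Step 4: insert za at [9, 15, 19, 21] -> counters=[1,0,1,0,1,3,1,0,0,1,2,0,1,1,1,1,0,0,0,1,0,1]
Step 5: insert u at [1, 5, 10, 18] -> counters=[1,1,1,0,1,4,1,0,0,1,3,0,1,1,1,1,0,0,1,1,0,1]
Step 6: insert l at [3, 8, 16, 21] -> counters=[1,1,1,1,1,4,1,0,1,1,3,0,1,1,1,1,1,0,1,1,0,2]
Step 7: insert s at [8, 12, 20, 21] -> counters=[1,1,1,1,1,4,1,0,2,1,3,0,2,1,1,1,1,0,1,1,1,3]
Step 8: insert cy at [9, 12, 13, 15] -> counters=[1,1,1,1,1,4,1,0,2,2,3,0,3,2,1,2,1,0,1,1,1,3]
Step 9: insert a at [2, 10, 16, 21] -> counters=[1,1,2,1,1,4,1,0,2,2,4,0,3,2,1,2,2,0,1,1,1,4]
Step 10: insert q at [1, 3, 16, 21] -> counters=[1,2,2,2,1,4,1,0,2,2,4,0,3,2,1,2,3,0,1,1,1,5]
Step 11: insert n at [3, 8, 12, 21] -> counters=[1,2,2,3,1,4,1,0,3,2,4,0,4,2,1,2,3,0,1,1,1,6]
Step 12: insert gy at [4, 9, 17, 19] -> counters=[1,2,2,3,2,4,1,0,3,3,4,0,4,2,1,2,3,1,1,2,1,6]
Query w: check counters[4]=2 counters[8]=3 counters[9]=3 counters[21]=6 -> maybe

Answer: maybe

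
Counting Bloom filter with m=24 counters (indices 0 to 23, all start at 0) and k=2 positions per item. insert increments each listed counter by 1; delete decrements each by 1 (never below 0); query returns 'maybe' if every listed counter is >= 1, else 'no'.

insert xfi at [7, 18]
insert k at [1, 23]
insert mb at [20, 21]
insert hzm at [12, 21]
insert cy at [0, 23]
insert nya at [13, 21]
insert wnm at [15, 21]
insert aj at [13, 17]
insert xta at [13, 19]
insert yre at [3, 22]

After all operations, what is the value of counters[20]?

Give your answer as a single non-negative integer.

Step 1: insert xfi at [7, 18] -> counters=[0,0,0,0,0,0,0,1,0,0,0,0,0,0,0,0,0,0,1,0,0,0,0,0]
Step 2: insert k at [1, 23] -> counters=[0,1,0,0,0,0,0,1,0,0,0,0,0,0,0,0,0,0,1,0,0,0,0,1]
Step 3: insert mb at [20, 21] -> counters=[0,1,0,0,0,0,0,1,0,0,0,0,0,0,0,0,0,0,1,0,1,1,0,1]
Step 4: insert hzm at [12, 21] -> counters=[0,1,0,0,0,0,0,1,0,0,0,0,1,0,0,0,0,0,1,0,1,2,0,1]
Step 5: insert cy at [0, 23] -> counters=[1,1,0,0,0,0,0,1,0,0,0,0,1,0,0,0,0,0,1,0,1,2,0,2]
Step 6: insert nya at [13, 21] -> counters=[1,1,0,0,0,0,0,1,0,0,0,0,1,1,0,0,0,0,1,0,1,3,0,2]
Step 7: insert wnm at [15, 21] -> counters=[1,1,0,0,0,0,0,1,0,0,0,0,1,1,0,1,0,0,1,0,1,4,0,2]
Step 8: insert aj at [13, 17] -> counters=[1,1,0,0,0,0,0,1,0,0,0,0,1,2,0,1,0,1,1,0,1,4,0,2]
Step 9: insert xta at [13, 19] -> counters=[1,1,0,0,0,0,0,1,0,0,0,0,1,3,0,1,0,1,1,1,1,4,0,2]
Step 10: insert yre at [3, 22] -> counters=[1,1,0,1,0,0,0,1,0,0,0,0,1,3,0,1,0,1,1,1,1,4,1,2]
Final counters=[1,1,0,1,0,0,0,1,0,0,0,0,1,3,0,1,0,1,1,1,1,4,1,2] -> counters[20]=1

Answer: 1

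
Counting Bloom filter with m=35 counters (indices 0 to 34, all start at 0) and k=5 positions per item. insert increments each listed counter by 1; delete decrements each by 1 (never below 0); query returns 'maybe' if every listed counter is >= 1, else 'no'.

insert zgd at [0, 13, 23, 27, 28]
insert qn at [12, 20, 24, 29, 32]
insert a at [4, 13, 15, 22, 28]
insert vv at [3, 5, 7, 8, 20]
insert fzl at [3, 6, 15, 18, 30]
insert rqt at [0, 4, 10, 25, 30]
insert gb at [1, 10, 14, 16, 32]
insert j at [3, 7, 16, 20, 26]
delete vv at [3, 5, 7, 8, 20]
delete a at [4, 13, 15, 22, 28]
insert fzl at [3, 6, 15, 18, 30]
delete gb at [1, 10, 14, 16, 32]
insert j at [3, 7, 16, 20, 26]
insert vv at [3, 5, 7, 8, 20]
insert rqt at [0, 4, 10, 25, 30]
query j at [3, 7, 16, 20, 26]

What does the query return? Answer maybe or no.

Answer: maybe

Derivation:
Step 1: insert zgd at [0, 13, 23, 27, 28] -> counters=[1,0,0,0,0,0,0,0,0,0,0,0,0,1,0,0,0,0,0,0,0,0,0,1,0,0,0,1,1,0,0,0,0,0,0]
Step 2: insert qn at [12, 20, 24, 29, 32] -> counters=[1,0,0,0,0,0,0,0,0,0,0,0,1,1,0,0,0,0,0,0,1,0,0,1,1,0,0,1,1,1,0,0,1,0,0]
Step 3: insert a at [4, 13, 15, 22, 28] -> counters=[1,0,0,0,1,0,0,0,0,0,0,0,1,2,0,1,0,0,0,0,1,0,1,1,1,0,0,1,2,1,0,0,1,0,0]
Step 4: insert vv at [3, 5, 7, 8, 20] -> counters=[1,0,0,1,1,1,0,1,1,0,0,0,1,2,0,1,0,0,0,0,2,0,1,1,1,0,0,1,2,1,0,0,1,0,0]
Step 5: insert fzl at [3, 6, 15, 18, 30] -> counters=[1,0,0,2,1,1,1,1,1,0,0,0,1,2,0,2,0,0,1,0,2,0,1,1,1,0,0,1,2,1,1,0,1,0,0]
Step 6: insert rqt at [0, 4, 10, 25, 30] -> counters=[2,0,0,2,2,1,1,1,1,0,1,0,1,2,0,2,0,0,1,0,2,0,1,1,1,1,0,1,2,1,2,0,1,0,0]
Step 7: insert gb at [1, 10, 14, 16, 32] -> counters=[2,1,0,2,2,1,1,1,1,0,2,0,1,2,1,2,1,0,1,0,2,0,1,1,1,1,0,1,2,1,2,0,2,0,0]
Step 8: insert j at [3, 7, 16, 20, 26] -> counters=[2,1,0,3,2,1,1,2,1,0,2,0,1,2,1,2,2,0,1,0,3,0,1,1,1,1,1,1,2,1,2,0,2,0,0]
Step 9: delete vv at [3, 5, 7, 8, 20] -> counters=[2,1,0,2,2,0,1,1,0,0,2,0,1,2,1,2,2,0,1,0,2,0,1,1,1,1,1,1,2,1,2,0,2,0,0]
Step 10: delete a at [4, 13, 15, 22, 28] -> counters=[2,1,0,2,1,0,1,1,0,0,2,0,1,1,1,1,2,0,1,0,2,0,0,1,1,1,1,1,1,1,2,0,2,0,0]
Step 11: insert fzl at [3, 6, 15, 18, 30] -> counters=[2,1,0,3,1,0,2,1,0,0,2,0,1,1,1,2,2,0,2,0,2,0,0,1,1,1,1,1,1,1,3,0,2,0,0]
Step 12: delete gb at [1, 10, 14, 16, 32] -> counters=[2,0,0,3,1,0,2,1,0,0,1,0,1,1,0,2,1,0,2,0,2,0,0,1,1,1,1,1,1,1,3,0,1,0,0]
Step 13: insert j at [3, 7, 16, 20, 26] -> counters=[2,0,0,4,1,0,2,2,0,0,1,0,1,1,0,2,2,0,2,0,3,0,0,1,1,1,2,1,1,1,3,0,1,0,0]
Step 14: insert vv at [3, 5, 7, 8, 20] -> counters=[2,0,0,5,1,1,2,3,1,0,1,0,1,1,0,2,2,0,2,0,4,0,0,1,1,1,2,1,1,1,3,0,1,0,0]
Step 15: insert rqt at [0, 4, 10, 25, 30] -> counters=[3,0,0,5,2,1,2,3,1,0,2,0,1,1,0,2,2,0,2,0,4,0,0,1,1,2,2,1,1,1,4,0,1,0,0]
Query j: check counters[3]=5 counters[7]=3 counters[16]=2 counters[20]=4 counters[26]=2 -> maybe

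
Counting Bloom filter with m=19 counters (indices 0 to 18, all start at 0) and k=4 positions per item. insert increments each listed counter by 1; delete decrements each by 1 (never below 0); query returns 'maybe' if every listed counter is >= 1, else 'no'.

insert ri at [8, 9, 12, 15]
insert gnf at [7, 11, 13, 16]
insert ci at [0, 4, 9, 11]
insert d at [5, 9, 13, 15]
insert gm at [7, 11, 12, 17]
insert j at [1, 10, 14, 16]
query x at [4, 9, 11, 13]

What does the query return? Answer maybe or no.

Step 1: insert ri at [8, 9, 12, 15] -> counters=[0,0,0,0,0,0,0,0,1,1,0,0,1,0,0,1,0,0,0]
Step 2: insert gnf at [7, 11, 13, 16] -> counters=[0,0,0,0,0,0,0,1,1,1,0,1,1,1,0,1,1,0,0]
Step 3: insert ci at [0, 4, 9, 11] -> counters=[1,0,0,0,1,0,0,1,1,2,0,2,1,1,0,1,1,0,0]
Step 4: insert d at [5, 9, 13, 15] -> counters=[1,0,0,0,1,1,0,1,1,3,0,2,1,2,0,2,1,0,0]
Step 5: insert gm at [7, 11, 12, 17] -> counters=[1,0,0,0,1,1,0,2,1,3,0,3,2,2,0,2,1,1,0]
Step 6: insert j at [1, 10, 14, 16] -> counters=[1,1,0,0,1,1,0,2,1,3,1,3,2,2,1,2,2,1,0]
Query x: check counters[4]=1 counters[9]=3 counters[11]=3 counters[13]=2 -> maybe

Answer: maybe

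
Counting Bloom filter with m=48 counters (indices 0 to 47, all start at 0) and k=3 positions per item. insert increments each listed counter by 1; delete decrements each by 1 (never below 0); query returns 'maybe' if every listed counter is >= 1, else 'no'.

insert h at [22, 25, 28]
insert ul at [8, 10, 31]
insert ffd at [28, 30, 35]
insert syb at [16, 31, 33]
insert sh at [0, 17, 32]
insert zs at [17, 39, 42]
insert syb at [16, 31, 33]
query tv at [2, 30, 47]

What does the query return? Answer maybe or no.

Step 1: insert h at [22, 25, 28] -> counters=[0,0,0,0,0,0,0,0,0,0,0,0,0,0,0,0,0,0,0,0,0,0,1,0,0,1,0,0,1,0,0,0,0,0,0,0,0,0,0,0,0,0,0,0,0,0,0,0]
Step 2: insert ul at [8, 10, 31] -> counters=[0,0,0,0,0,0,0,0,1,0,1,0,0,0,0,0,0,0,0,0,0,0,1,0,0,1,0,0,1,0,0,1,0,0,0,0,0,0,0,0,0,0,0,0,0,0,0,0]
Step 3: insert ffd at [28, 30, 35] -> counters=[0,0,0,0,0,0,0,0,1,0,1,0,0,0,0,0,0,0,0,0,0,0,1,0,0,1,0,0,2,0,1,1,0,0,0,1,0,0,0,0,0,0,0,0,0,0,0,0]
Step 4: insert syb at [16, 31, 33] -> counters=[0,0,0,0,0,0,0,0,1,0,1,0,0,0,0,0,1,0,0,0,0,0,1,0,0,1,0,0,2,0,1,2,0,1,0,1,0,0,0,0,0,0,0,0,0,0,0,0]
Step 5: insert sh at [0, 17, 32] -> counters=[1,0,0,0,0,0,0,0,1,0,1,0,0,0,0,0,1,1,0,0,0,0,1,0,0,1,0,0,2,0,1,2,1,1,0,1,0,0,0,0,0,0,0,0,0,0,0,0]
Step 6: insert zs at [17, 39, 42] -> counters=[1,0,0,0,0,0,0,0,1,0,1,0,0,0,0,0,1,2,0,0,0,0,1,0,0,1,0,0,2,0,1,2,1,1,0,1,0,0,0,1,0,0,1,0,0,0,0,0]
Step 7: insert syb at [16, 31, 33] -> counters=[1,0,0,0,0,0,0,0,1,0,1,0,0,0,0,0,2,2,0,0,0,0,1,0,0,1,0,0,2,0,1,3,1,2,0,1,0,0,0,1,0,0,1,0,0,0,0,0]
Query tv: check counters[2]=0 counters[30]=1 counters[47]=0 -> no

Answer: no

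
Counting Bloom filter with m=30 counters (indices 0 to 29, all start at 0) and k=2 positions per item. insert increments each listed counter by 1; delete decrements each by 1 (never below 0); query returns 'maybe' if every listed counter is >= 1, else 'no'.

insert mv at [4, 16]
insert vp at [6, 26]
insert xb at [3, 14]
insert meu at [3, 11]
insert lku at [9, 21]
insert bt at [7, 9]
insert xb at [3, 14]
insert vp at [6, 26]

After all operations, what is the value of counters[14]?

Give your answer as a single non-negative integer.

Step 1: insert mv at [4, 16] -> counters=[0,0,0,0,1,0,0,0,0,0,0,0,0,0,0,0,1,0,0,0,0,0,0,0,0,0,0,0,0,0]
Step 2: insert vp at [6, 26] -> counters=[0,0,0,0,1,0,1,0,0,0,0,0,0,0,0,0,1,0,0,0,0,0,0,0,0,0,1,0,0,0]
Step 3: insert xb at [3, 14] -> counters=[0,0,0,1,1,0,1,0,0,0,0,0,0,0,1,0,1,0,0,0,0,0,0,0,0,0,1,0,0,0]
Step 4: insert meu at [3, 11] -> counters=[0,0,0,2,1,0,1,0,0,0,0,1,0,0,1,0,1,0,0,0,0,0,0,0,0,0,1,0,0,0]
Step 5: insert lku at [9, 21] -> counters=[0,0,0,2,1,0,1,0,0,1,0,1,0,0,1,0,1,0,0,0,0,1,0,0,0,0,1,0,0,0]
Step 6: insert bt at [7, 9] -> counters=[0,0,0,2,1,0,1,1,0,2,0,1,0,0,1,0,1,0,0,0,0,1,0,0,0,0,1,0,0,0]
Step 7: insert xb at [3, 14] -> counters=[0,0,0,3,1,0,1,1,0,2,0,1,0,0,2,0,1,0,0,0,0,1,0,0,0,0,1,0,0,0]
Step 8: insert vp at [6, 26] -> counters=[0,0,0,3,1,0,2,1,0,2,0,1,0,0,2,0,1,0,0,0,0,1,0,0,0,0,2,0,0,0]
Final counters=[0,0,0,3,1,0,2,1,0,2,0,1,0,0,2,0,1,0,0,0,0,1,0,0,0,0,2,0,0,0] -> counters[14]=2

Answer: 2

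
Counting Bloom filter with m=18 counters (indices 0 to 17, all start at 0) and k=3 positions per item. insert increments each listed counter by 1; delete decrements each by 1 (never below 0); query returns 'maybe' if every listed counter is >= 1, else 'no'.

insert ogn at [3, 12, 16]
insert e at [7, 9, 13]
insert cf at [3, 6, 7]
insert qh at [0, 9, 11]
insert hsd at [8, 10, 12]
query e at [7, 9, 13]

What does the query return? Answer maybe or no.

Step 1: insert ogn at [3, 12, 16] -> counters=[0,0,0,1,0,0,0,0,0,0,0,0,1,0,0,0,1,0]
Step 2: insert e at [7, 9, 13] -> counters=[0,0,0,1,0,0,0,1,0,1,0,0,1,1,0,0,1,0]
Step 3: insert cf at [3, 6, 7] -> counters=[0,0,0,2,0,0,1,2,0,1,0,0,1,1,0,0,1,0]
Step 4: insert qh at [0, 9, 11] -> counters=[1,0,0,2,0,0,1,2,0,2,0,1,1,1,0,0,1,0]
Step 5: insert hsd at [8, 10, 12] -> counters=[1,0,0,2,0,0,1,2,1,2,1,1,2,1,0,0,1,0]
Query e: check counters[7]=2 counters[9]=2 counters[13]=1 -> maybe

Answer: maybe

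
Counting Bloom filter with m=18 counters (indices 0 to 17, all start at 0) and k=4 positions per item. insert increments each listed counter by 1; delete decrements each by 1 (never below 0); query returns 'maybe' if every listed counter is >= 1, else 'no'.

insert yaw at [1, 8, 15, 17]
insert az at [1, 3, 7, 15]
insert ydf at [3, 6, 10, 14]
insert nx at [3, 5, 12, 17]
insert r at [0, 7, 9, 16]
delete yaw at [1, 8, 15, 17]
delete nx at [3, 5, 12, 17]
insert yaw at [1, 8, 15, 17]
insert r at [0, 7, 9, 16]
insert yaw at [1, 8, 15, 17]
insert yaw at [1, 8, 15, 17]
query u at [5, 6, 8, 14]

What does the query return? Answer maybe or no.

Step 1: insert yaw at [1, 8, 15, 17] -> counters=[0,1,0,0,0,0,0,0,1,0,0,0,0,0,0,1,0,1]
Step 2: insert az at [1, 3, 7, 15] -> counters=[0,2,0,1,0,0,0,1,1,0,0,0,0,0,0,2,0,1]
Step 3: insert ydf at [3, 6, 10, 14] -> counters=[0,2,0,2,0,0,1,1,1,0,1,0,0,0,1,2,0,1]
Step 4: insert nx at [3, 5, 12, 17] -> counters=[0,2,0,3,0,1,1,1,1,0,1,0,1,0,1,2,0,2]
Step 5: insert r at [0, 7, 9, 16] -> counters=[1,2,0,3,0,1,1,2,1,1,1,0,1,0,1,2,1,2]
Step 6: delete yaw at [1, 8, 15, 17] -> counters=[1,1,0,3,0,1,1,2,0,1,1,0,1,0,1,1,1,1]
Step 7: delete nx at [3, 5, 12, 17] -> counters=[1,1,0,2,0,0,1,2,0,1,1,0,0,0,1,1,1,0]
Step 8: insert yaw at [1, 8, 15, 17] -> counters=[1,2,0,2,0,0,1,2,1,1,1,0,0,0,1,2,1,1]
Step 9: insert r at [0, 7, 9, 16] -> counters=[2,2,0,2,0,0,1,3,1,2,1,0,0,0,1,2,2,1]
Step 10: insert yaw at [1, 8, 15, 17] -> counters=[2,3,0,2,0,0,1,3,2,2,1,0,0,0,1,3,2,2]
Step 11: insert yaw at [1, 8, 15, 17] -> counters=[2,4,0,2,0,0,1,3,3,2,1,0,0,0,1,4,2,3]
Query u: check counters[5]=0 counters[6]=1 counters[8]=3 counters[14]=1 -> no

Answer: no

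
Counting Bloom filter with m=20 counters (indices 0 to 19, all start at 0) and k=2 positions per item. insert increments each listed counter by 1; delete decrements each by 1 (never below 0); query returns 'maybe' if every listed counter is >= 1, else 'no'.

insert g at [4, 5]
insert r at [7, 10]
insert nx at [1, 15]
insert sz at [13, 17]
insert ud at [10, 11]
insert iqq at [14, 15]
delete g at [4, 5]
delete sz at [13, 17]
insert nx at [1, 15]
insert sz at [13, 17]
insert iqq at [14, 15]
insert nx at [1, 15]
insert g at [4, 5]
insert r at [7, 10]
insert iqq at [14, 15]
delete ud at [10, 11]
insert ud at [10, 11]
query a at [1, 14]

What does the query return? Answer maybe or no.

Answer: maybe

Derivation:
Step 1: insert g at [4, 5] -> counters=[0,0,0,0,1,1,0,0,0,0,0,0,0,0,0,0,0,0,0,0]
Step 2: insert r at [7, 10] -> counters=[0,0,0,0,1,1,0,1,0,0,1,0,0,0,0,0,0,0,0,0]
Step 3: insert nx at [1, 15] -> counters=[0,1,0,0,1,1,0,1,0,0,1,0,0,0,0,1,0,0,0,0]
Step 4: insert sz at [13, 17] -> counters=[0,1,0,0,1,1,0,1,0,0,1,0,0,1,0,1,0,1,0,0]
Step 5: insert ud at [10, 11] -> counters=[0,1,0,0,1,1,0,1,0,0,2,1,0,1,0,1,0,1,0,0]
Step 6: insert iqq at [14, 15] -> counters=[0,1,0,0,1,1,0,1,0,0,2,1,0,1,1,2,0,1,0,0]
Step 7: delete g at [4, 5] -> counters=[0,1,0,0,0,0,0,1,0,0,2,1,0,1,1,2,0,1,0,0]
Step 8: delete sz at [13, 17] -> counters=[0,1,0,0,0,0,0,1,0,0,2,1,0,0,1,2,0,0,0,0]
Step 9: insert nx at [1, 15] -> counters=[0,2,0,0,0,0,0,1,0,0,2,1,0,0,1,3,0,0,0,0]
Step 10: insert sz at [13, 17] -> counters=[0,2,0,0,0,0,0,1,0,0,2,1,0,1,1,3,0,1,0,0]
Step 11: insert iqq at [14, 15] -> counters=[0,2,0,0,0,0,0,1,0,0,2,1,0,1,2,4,0,1,0,0]
Step 12: insert nx at [1, 15] -> counters=[0,3,0,0,0,0,0,1,0,0,2,1,0,1,2,5,0,1,0,0]
Step 13: insert g at [4, 5] -> counters=[0,3,0,0,1,1,0,1,0,0,2,1,0,1,2,5,0,1,0,0]
Step 14: insert r at [7, 10] -> counters=[0,3,0,0,1,1,0,2,0,0,3,1,0,1,2,5,0,1,0,0]
Step 15: insert iqq at [14, 15] -> counters=[0,3,0,0,1,1,0,2,0,0,3,1,0,1,3,6,0,1,0,0]
Step 16: delete ud at [10, 11] -> counters=[0,3,0,0,1,1,0,2,0,0,2,0,0,1,3,6,0,1,0,0]
Step 17: insert ud at [10, 11] -> counters=[0,3,0,0,1,1,0,2,0,0,3,1,0,1,3,6,0,1,0,0]
Query a: check counters[1]=3 counters[14]=3 -> maybe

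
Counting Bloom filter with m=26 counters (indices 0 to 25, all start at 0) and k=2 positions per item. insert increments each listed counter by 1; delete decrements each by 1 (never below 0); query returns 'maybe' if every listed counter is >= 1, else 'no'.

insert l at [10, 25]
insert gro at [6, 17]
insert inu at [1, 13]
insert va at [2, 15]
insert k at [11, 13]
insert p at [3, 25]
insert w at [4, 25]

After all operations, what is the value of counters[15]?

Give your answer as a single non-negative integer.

Answer: 1

Derivation:
Step 1: insert l at [10, 25] -> counters=[0,0,0,0,0,0,0,0,0,0,1,0,0,0,0,0,0,0,0,0,0,0,0,0,0,1]
Step 2: insert gro at [6, 17] -> counters=[0,0,0,0,0,0,1,0,0,0,1,0,0,0,0,0,0,1,0,0,0,0,0,0,0,1]
Step 3: insert inu at [1, 13] -> counters=[0,1,0,0,0,0,1,0,0,0,1,0,0,1,0,0,0,1,0,0,0,0,0,0,0,1]
Step 4: insert va at [2, 15] -> counters=[0,1,1,0,0,0,1,0,0,0,1,0,0,1,0,1,0,1,0,0,0,0,0,0,0,1]
Step 5: insert k at [11, 13] -> counters=[0,1,1,0,0,0,1,0,0,0,1,1,0,2,0,1,0,1,0,0,0,0,0,0,0,1]
Step 6: insert p at [3, 25] -> counters=[0,1,1,1,0,0,1,0,0,0,1,1,0,2,0,1,0,1,0,0,0,0,0,0,0,2]
Step 7: insert w at [4, 25] -> counters=[0,1,1,1,1,0,1,0,0,0,1,1,0,2,0,1,0,1,0,0,0,0,0,0,0,3]
Final counters=[0,1,1,1,1,0,1,0,0,0,1,1,0,2,0,1,0,1,0,0,0,0,0,0,0,3] -> counters[15]=1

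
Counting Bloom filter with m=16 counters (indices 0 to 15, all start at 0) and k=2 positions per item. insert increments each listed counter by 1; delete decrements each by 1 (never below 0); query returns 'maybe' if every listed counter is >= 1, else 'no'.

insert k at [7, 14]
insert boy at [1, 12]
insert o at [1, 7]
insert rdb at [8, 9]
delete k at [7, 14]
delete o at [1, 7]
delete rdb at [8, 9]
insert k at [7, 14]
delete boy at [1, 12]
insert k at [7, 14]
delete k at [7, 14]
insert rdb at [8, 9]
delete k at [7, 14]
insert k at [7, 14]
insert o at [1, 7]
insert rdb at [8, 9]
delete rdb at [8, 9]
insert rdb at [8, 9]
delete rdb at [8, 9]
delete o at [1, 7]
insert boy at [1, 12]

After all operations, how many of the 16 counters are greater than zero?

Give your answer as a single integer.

Answer: 6

Derivation:
Step 1: insert k at [7, 14] -> counters=[0,0,0,0,0,0,0,1,0,0,0,0,0,0,1,0]
Step 2: insert boy at [1, 12] -> counters=[0,1,0,0,0,0,0,1,0,0,0,0,1,0,1,0]
Step 3: insert o at [1, 7] -> counters=[0,2,0,0,0,0,0,2,0,0,0,0,1,0,1,0]
Step 4: insert rdb at [8, 9] -> counters=[0,2,0,0,0,0,0,2,1,1,0,0,1,0,1,0]
Step 5: delete k at [7, 14] -> counters=[0,2,0,0,0,0,0,1,1,1,0,0,1,0,0,0]
Step 6: delete o at [1, 7] -> counters=[0,1,0,0,0,0,0,0,1,1,0,0,1,0,0,0]
Step 7: delete rdb at [8, 9] -> counters=[0,1,0,0,0,0,0,0,0,0,0,0,1,0,0,0]
Step 8: insert k at [7, 14] -> counters=[0,1,0,0,0,0,0,1,0,0,0,0,1,0,1,0]
Step 9: delete boy at [1, 12] -> counters=[0,0,0,0,0,0,0,1,0,0,0,0,0,0,1,0]
Step 10: insert k at [7, 14] -> counters=[0,0,0,0,0,0,0,2,0,0,0,0,0,0,2,0]
Step 11: delete k at [7, 14] -> counters=[0,0,0,0,0,0,0,1,0,0,0,0,0,0,1,0]
Step 12: insert rdb at [8, 9] -> counters=[0,0,0,0,0,0,0,1,1,1,0,0,0,0,1,0]
Step 13: delete k at [7, 14] -> counters=[0,0,0,0,0,0,0,0,1,1,0,0,0,0,0,0]
Step 14: insert k at [7, 14] -> counters=[0,0,0,0,0,0,0,1,1,1,0,0,0,0,1,0]
Step 15: insert o at [1, 7] -> counters=[0,1,0,0,0,0,0,2,1,1,0,0,0,0,1,0]
Step 16: insert rdb at [8, 9] -> counters=[0,1,0,0,0,0,0,2,2,2,0,0,0,0,1,0]
Step 17: delete rdb at [8, 9] -> counters=[0,1,0,0,0,0,0,2,1,1,0,0,0,0,1,0]
Step 18: insert rdb at [8, 9] -> counters=[0,1,0,0,0,0,0,2,2,2,0,0,0,0,1,0]
Step 19: delete rdb at [8, 9] -> counters=[0,1,0,0,0,0,0,2,1,1,0,0,0,0,1,0]
Step 20: delete o at [1, 7] -> counters=[0,0,0,0,0,0,0,1,1,1,0,0,0,0,1,0]
Step 21: insert boy at [1, 12] -> counters=[0,1,0,0,0,0,0,1,1,1,0,0,1,0,1,0]
Final counters=[0,1,0,0,0,0,0,1,1,1,0,0,1,0,1,0] -> 6 nonzero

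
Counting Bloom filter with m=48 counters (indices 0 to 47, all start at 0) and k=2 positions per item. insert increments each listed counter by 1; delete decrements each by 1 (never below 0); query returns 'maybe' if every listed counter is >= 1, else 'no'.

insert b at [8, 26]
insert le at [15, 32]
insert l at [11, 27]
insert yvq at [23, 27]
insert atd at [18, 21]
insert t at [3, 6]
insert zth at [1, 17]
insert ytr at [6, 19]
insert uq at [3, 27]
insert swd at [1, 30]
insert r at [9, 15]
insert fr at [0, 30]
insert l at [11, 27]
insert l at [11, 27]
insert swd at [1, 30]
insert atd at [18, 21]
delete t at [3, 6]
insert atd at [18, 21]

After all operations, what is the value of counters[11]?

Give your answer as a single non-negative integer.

Step 1: insert b at [8, 26] -> counters=[0,0,0,0,0,0,0,0,1,0,0,0,0,0,0,0,0,0,0,0,0,0,0,0,0,0,1,0,0,0,0,0,0,0,0,0,0,0,0,0,0,0,0,0,0,0,0,0]
Step 2: insert le at [15, 32] -> counters=[0,0,0,0,0,0,0,0,1,0,0,0,0,0,0,1,0,0,0,0,0,0,0,0,0,0,1,0,0,0,0,0,1,0,0,0,0,0,0,0,0,0,0,0,0,0,0,0]
Step 3: insert l at [11, 27] -> counters=[0,0,0,0,0,0,0,0,1,0,0,1,0,0,0,1,0,0,0,0,0,0,0,0,0,0,1,1,0,0,0,0,1,0,0,0,0,0,0,0,0,0,0,0,0,0,0,0]
Step 4: insert yvq at [23, 27] -> counters=[0,0,0,0,0,0,0,0,1,0,0,1,0,0,0,1,0,0,0,0,0,0,0,1,0,0,1,2,0,0,0,0,1,0,0,0,0,0,0,0,0,0,0,0,0,0,0,0]
Step 5: insert atd at [18, 21] -> counters=[0,0,0,0,0,0,0,0,1,0,0,1,0,0,0,1,0,0,1,0,0,1,0,1,0,0,1,2,0,0,0,0,1,0,0,0,0,0,0,0,0,0,0,0,0,0,0,0]
Step 6: insert t at [3, 6] -> counters=[0,0,0,1,0,0,1,0,1,0,0,1,0,0,0,1,0,0,1,0,0,1,0,1,0,0,1,2,0,0,0,0,1,0,0,0,0,0,0,0,0,0,0,0,0,0,0,0]
Step 7: insert zth at [1, 17] -> counters=[0,1,0,1,0,0,1,0,1,0,0,1,0,0,0,1,0,1,1,0,0,1,0,1,0,0,1,2,0,0,0,0,1,0,0,0,0,0,0,0,0,0,0,0,0,0,0,0]
Step 8: insert ytr at [6, 19] -> counters=[0,1,0,1,0,0,2,0,1,0,0,1,0,0,0,1,0,1,1,1,0,1,0,1,0,0,1,2,0,0,0,0,1,0,0,0,0,0,0,0,0,0,0,0,0,0,0,0]
Step 9: insert uq at [3, 27] -> counters=[0,1,0,2,0,0,2,0,1,0,0,1,0,0,0,1,0,1,1,1,0,1,0,1,0,0,1,3,0,0,0,0,1,0,0,0,0,0,0,0,0,0,0,0,0,0,0,0]
Step 10: insert swd at [1, 30] -> counters=[0,2,0,2,0,0,2,0,1,0,0,1,0,0,0,1,0,1,1,1,0,1,0,1,0,0,1,3,0,0,1,0,1,0,0,0,0,0,0,0,0,0,0,0,0,0,0,0]
Step 11: insert r at [9, 15] -> counters=[0,2,0,2,0,0,2,0,1,1,0,1,0,0,0,2,0,1,1,1,0,1,0,1,0,0,1,3,0,0,1,0,1,0,0,0,0,0,0,0,0,0,0,0,0,0,0,0]
Step 12: insert fr at [0, 30] -> counters=[1,2,0,2,0,0,2,0,1,1,0,1,0,0,0,2,0,1,1,1,0,1,0,1,0,0,1,3,0,0,2,0,1,0,0,0,0,0,0,0,0,0,0,0,0,0,0,0]
Step 13: insert l at [11, 27] -> counters=[1,2,0,2,0,0,2,0,1,1,0,2,0,0,0,2,0,1,1,1,0,1,0,1,0,0,1,4,0,0,2,0,1,0,0,0,0,0,0,0,0,0,0,0,0,0,0,0]
Step 14: insert l at [11, 27] -> counters=[1,2,0,2,0,0,2,0,1,1,0,3,0,0,0,2,0,1,1,1,0,1,0,1,0,0,1,5,0,0,2,0,1,0,0,0,0,0,0,0,0,0,0,0,0,0,0,0]
Step 15: insert swd at [1, 30] -> counters=[1,3,0,2,0,0,2,0,1,1,0,3,0,0,0,2,0,1,1,1,0,1,0,1,0,0,1,5,0,0,3,0,1,0,0,0,0,0,0,0,0,0,0,0,0,0,0,0]
Step 16: insert atd at [18, 21] -> counters=[1,3,0,2,0,0,2,0,1,1,0,3,0,0,0,2,0,1,2,1,0,2,0,1,0,0,1,5,0,0,3,0,1,0,0,0,0,0,0,0,0,0,0,0,0,0,0,0]
Step 17: delete t at [3, 6] -> counters=[1,3,0,1,0,0,1,0,1,1,0,3,0,0,0,2,0,1,2,1,0,2,0,1,0,0,1,5,0,0,3,0,1,0,0,0,0,0,0,0,0,0,0,0,0,0,0,0]
Step 18: insert atd at [18, 21] -> counters=[1,3,0,1,0,0,1,0,1,1,0,3,0,0,0,2,0,1,3,1,0,3,0,1,0,0,1,5,0,0,3,0,1,0,0,0,0,0,0,0,0,0,0,0,0,0,0,0]
Final counters=[1,3,0,1,0,0,1,0,1,1,0,3,0,0,0,2,0,1,3,1,0,3,0,1,0,0,1,5,0,0,3,0,1,0,0,0,0,0,0,0,0,0,0,0,0,0,0,0] -> counters[11]=3

Answer: 3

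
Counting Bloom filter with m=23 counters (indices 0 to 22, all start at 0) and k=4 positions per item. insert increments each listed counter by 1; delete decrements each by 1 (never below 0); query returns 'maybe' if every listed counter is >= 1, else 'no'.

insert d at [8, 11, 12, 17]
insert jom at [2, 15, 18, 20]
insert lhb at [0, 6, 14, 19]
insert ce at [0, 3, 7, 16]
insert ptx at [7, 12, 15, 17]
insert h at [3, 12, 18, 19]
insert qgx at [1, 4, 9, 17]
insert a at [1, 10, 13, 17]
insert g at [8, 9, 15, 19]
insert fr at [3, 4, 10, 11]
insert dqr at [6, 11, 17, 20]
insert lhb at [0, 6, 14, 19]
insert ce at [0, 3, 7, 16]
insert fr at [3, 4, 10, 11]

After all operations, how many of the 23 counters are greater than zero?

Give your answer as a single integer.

Answer: 20

Derivation:
Step 1: insert d at [8, 11, 12, 17] -> counters=[0,0,0,0,0,0,0,0,1,0,0,1,1,0,0,0,0,1,0,0,0,0,0]
Step 2: insert jom at [2, 15, 18, 20] -> counters=[0,0,1,0,0,0,0,0,1,0,0,1,1,0,0,1,0,1,1,0,1,0,0]
Step 3: insert lhb at [0, 6, 14, 19] -> counters=[1,0,1,0,0,0,1,0,1,0,0,1,1,0,1,1,0,1,1,1,1,0,0]
Step 4: insert ce at [0, 3, 7, 16] -> counters=[2,0,1,1,0,0,1,1,1,0,0,1,1,0,1,1,1,1,1,1,1,0,0]
Step 5: insert ptx at [7, 12, 15, 17] -> counters=[2,0,1,1,0,0,1,2,1,0,0,1,2,0,1,2,1,2,1,1,1,0,0]
Step 6: insert h at [3, 12, 18, 19] -> counters=[2,0,1,2,0,0,1,2,1,0,0,1,3,0,1,2,1,2,2,2,1,0,0]
Step 7: insert qgx at [1, 4, 9, 17] -> counters=[2,1,1,2,1,0,1,2,1,1,0,1,3,0,1,2,1,3,2,2,1,0,0]
Step 8: insert a at [1, 10, 13, 17] -> counters=[2,2,1,2,1,0,1,2,1,1,1,1,3,1,1,2,1,4,2,2,1,0,0]
Step 9: insert g at [8, 9, 15, 19] -> counters=[2,2,1,2,1,0,1,2,2,2,1,1,3,1,1,3,1,4,2,3,1,0,0]
Step 10: insert fr at [3, 4, 10, 11] -> counters=[2,2,1,3,2,0,1,2,2,2,2,2,3,1,1,3,1,4,2,3,1,0,0]
Step 11: insert dqr at [6, 11, 17, 20] -> counters=[2,2,1,3,2,0,2,2,2,2,2,3,3,1,1,3,1,5,2,3,2,0,0]
Step 12: insert lhb at [0, 6, 14, 19] -> counters=[3,2,1,3,2,0,3,2,2,2,2,3,3,1,2,3,1,5,2,4,2,0,0]
Step 13: insert ce at [0, 3, 7, 16] -> counters=[4,2,1,4,2,0,3,3,2,2,2,3,3,1,2,3,2,5,2,4,2,0,0]
Step 14: insert fr at [3, 4, 10, 11] -> counters=[4,2,1,5,3,0,3,3,2,2,3,4,3,1,2,3,2,5,2,4,2,0,0]
Final counters=[4,2,1,5,3,0,3,3,2,2,3,4,3,1,2,3,2,5,2,4,2,0,0] -> 20 nonzero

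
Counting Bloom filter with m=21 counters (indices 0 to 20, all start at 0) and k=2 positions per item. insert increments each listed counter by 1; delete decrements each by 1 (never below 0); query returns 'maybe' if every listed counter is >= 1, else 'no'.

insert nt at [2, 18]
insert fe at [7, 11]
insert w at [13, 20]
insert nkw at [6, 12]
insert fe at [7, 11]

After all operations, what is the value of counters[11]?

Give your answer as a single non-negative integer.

Step 1: insert nt at [2, 18] -> counters=[0,0,1,0,0,0,0,0,0,0,0,0,0,0,0,0,0,0,1,0,0]
Step 2: insert fe at [7, 11] -> counters=[0,0,1,0,0,0,0,1,0,0,0,1,0,0,0,0,0,0,1,0,0]
Step 3: insert w at [13, 20] -> counters=[0,0,1,0,0,0,0,1,0,0,0,1,0,1,0,0,0,0,1,0,1]
Step 4: insert nkw at [6, 12] -> counters=[0,0,1,0,0,0,1,1,0,0,0,1,1,1,0,0,0,0,1,0,1]
Step 5: insert fe at [7, 11] -> counters=[0,0,1,0,0,0,1,2,0,0,0,2,1,1,0,0,0,0,1,0,1]
Final counters=[0,0,1,0,0,0,1,2,0,0,0,2,1,1,0,0,0,0,1,0,1] -> counters[11]=2

Answer: 2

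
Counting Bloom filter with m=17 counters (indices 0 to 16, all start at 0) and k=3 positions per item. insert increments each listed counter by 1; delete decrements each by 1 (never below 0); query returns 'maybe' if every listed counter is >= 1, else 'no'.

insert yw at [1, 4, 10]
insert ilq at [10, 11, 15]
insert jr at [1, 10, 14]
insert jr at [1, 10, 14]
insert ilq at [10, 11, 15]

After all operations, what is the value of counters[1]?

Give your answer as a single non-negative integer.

Step 1: insert yw at [1, 4, 10] -> counters=[0,1,0,0,1,0,0,0,0,0,1,0,0,0,0,0,0]
Step 2: insert ilq at [10, 11, 15] -> counters=[0,1,0,0,1,0,0,0,0,0,2,1,0,0,0,1,0]
Step 3: insert jr at [1, 10, 14] -> counters=[0,2,0,0,1,0,0,0,0,0,3,1,0,0,1,1,0]
Step 4: insert jr at [1, 10, 14] -> counters=[0,3,0,0,1,0,0,0,0,0,4,1,0,0,2,1,0]
Step 5: insert ilq at [10, 11, 15] -> counters=[0,3,0,0,1,0,0,0,0,0,5,2,0,0,2,2,0]
Final counters=[0,3,0,0,1,0,0,0,0,0,5,2,0,0,2,2,0] -> counters[1]=3

Answer: 3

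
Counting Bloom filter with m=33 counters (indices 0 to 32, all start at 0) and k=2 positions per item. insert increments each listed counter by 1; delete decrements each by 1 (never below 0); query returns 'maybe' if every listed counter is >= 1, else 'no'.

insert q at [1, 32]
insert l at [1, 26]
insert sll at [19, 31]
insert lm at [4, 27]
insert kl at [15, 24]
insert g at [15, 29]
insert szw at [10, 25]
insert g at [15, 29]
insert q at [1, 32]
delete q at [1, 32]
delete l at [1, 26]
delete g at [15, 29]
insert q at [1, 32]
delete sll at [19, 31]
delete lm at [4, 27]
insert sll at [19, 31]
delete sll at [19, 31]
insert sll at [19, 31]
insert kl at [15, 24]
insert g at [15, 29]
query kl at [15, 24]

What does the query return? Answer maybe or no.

Step 1: insert q at [1, 32] -> counters=[0,1,0,0,0,0,0,0,0,0,0,0,0,0,0,0,0,0,0,0,0,0,0,0,0,0,0,0,0,0,0,0,1]
Step 2: insert l at [1, 26] -> counters=[0,2,0,0,0,0,0,0,0,0,0,0,0,0,0,0,0,0,0,0,0,0,0,0,0,0,1,0,0,0,0,0,1]
Step 3: insert sll at [19, 31] -> counters=[0,2,0,0,0,0,0,0,0,0,0,0,0,0,0,0,0,0,0,1,0,0,0,0,0,0,1,0,0,0,0,1,1]
Step 4: insert lm at [4, 27] -> counters=[0,2,0,0,1,0,0,0,0,0,0,0,0,0,0,0,0,0,0,1,0,0,0,0,0,0,1,1,0,0,0,1,1]
Step 5: insert kl at [15, 24] -> counters=[0,2,0,0,1,0,0,0,0,0,0,0,0,0,0,1,0,0,0,1,0,0,0,0,1,0,1,1,0,0,0,1,1]
Step 6: insert g at [15, 29] -> counters=[0,2,0,0,1,0,0,0,0,0,0,0,0,0,0,2,0,0,0,1,0,0,0,0,1,0,1,1,0,1,0,1,1]
Step 7: insert szw at [10, 25] -> counters=[0,2,0,0,1,0,0,0,0,0,1,0,0,0,0,2,0,0,0,1,0,0,0,0,1,1,1,1,0,1,0,1,1]
Step 8: insert g at [15, 29] -> counters=[0,2,0,0,1,0,0,0,0,0,1,0,0,0,0,3,0,0,0,1,0,0,0,0,1,1,1,1,0,2,0,1,1]
Step 9: insert q at [1, 32] -> counters=[0,3,0,0,1,0,0,0,0,0,1,0,0,0,0,3,0,0,0,1,0,0,0,0,1,1,1,1,0,2,0,1,2]
Step 10: delete q at [1, 32] -> counters=[0,2,0,0,1,0,0,0,0,0,1,0,0,0,0,3,0,0,0,1,0,0,0,0,1,1,1,1,0,2,0,1,1]
Step 11: delete l at [1, 26] -> counters=[0,1,0,0,1,0,0,0,0,0,1,0,0,0,0,3,0,0,0,1,0,0,0,0,1,1,0,1,0,2,0,1,1]
Step 12: delete g at [15, 29] -> counters=[0,1,0,0,1,0,0,0,0,0,1,0,0,0,0,2,0,0,0,1,0,0,0,0,1,1,0,1,0,1,0,1,1]
Step 13: insert q at [1, 32] -> counters=[0,2,0,0,1,0,0,0,0,0,1,0,0,0,0,2,0,0,0,1,0,0,0,0,1,1,0,1,0,1,0,1,2]
Step 14: delete sll at [19, 31] -> counters=[0,2,0,0,1,0,0,0,0,0,1,0,0,0,0,2,0,0,0,0,0,0,0,0,1,1,0,1,0,1,0,0,2]
Step 15: delete lm at [4, 27] -> counters=[0,2,0,0,0,0,0,0,0,0,1,0,0,0,0,2,0,0,0,0,0,0,0,0,1,1,0,0,0,1,0,0,2]
Step 16: insert sll at [19, 31] -> counters=[0,2,0,0,0,0,0,0,0,0,1,0,0,0,0,2,0,0,0,1,0,0,0,0,1,1,0,0,0,1,0,1,2]
Step 17: delete sll at [19, 31] -> counters=[0,2,0,0,0,0,0,0,0,0,1,0,0,0,0,2,0,0,0,0,0,0,0,0,1,1,0,0,0,1,0,0,2]
Step 18: insert sll at [19, 31] -> counters=[0,2,0,0,0,0,0,0,0,0,1,0,0,0,0,2,0,0,0,1,0,0,0,0,1,1,0,0,0,1,0,1,2]
Step 19: insert kl at [15, 24] -> counters=[0,2,0,0,0,0,0,0,0,0,1,0,0,0,0,3,0,0,0,1,0,0,0,0,2,1,0,0,0,1,0,1,2]
Step 20: insert g at [15, 29] -> counters=[0,2,0,0,0,0,0,0,0,0,1,0,0,0,0,4,0,0,0,1,0,0,0,0,2,1,0,0,0,2,0,1,2]
Query kl: check counters[15]=4 counters[24]=2 -> maybe

Answer: maybe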